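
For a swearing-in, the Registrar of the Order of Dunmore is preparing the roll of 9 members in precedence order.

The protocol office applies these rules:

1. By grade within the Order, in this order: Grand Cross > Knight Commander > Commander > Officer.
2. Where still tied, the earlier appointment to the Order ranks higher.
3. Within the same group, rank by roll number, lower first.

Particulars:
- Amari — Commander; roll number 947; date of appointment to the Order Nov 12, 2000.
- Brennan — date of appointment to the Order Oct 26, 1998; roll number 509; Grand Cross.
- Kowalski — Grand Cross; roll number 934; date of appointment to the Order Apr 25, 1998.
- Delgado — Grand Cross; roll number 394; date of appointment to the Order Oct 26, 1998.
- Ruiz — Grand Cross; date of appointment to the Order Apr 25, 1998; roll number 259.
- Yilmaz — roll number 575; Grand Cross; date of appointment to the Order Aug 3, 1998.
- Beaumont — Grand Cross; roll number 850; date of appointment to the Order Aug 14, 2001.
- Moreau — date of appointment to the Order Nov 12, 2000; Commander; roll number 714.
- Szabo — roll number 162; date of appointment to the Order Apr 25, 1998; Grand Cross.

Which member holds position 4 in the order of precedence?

By grade within the Order: Szabo, Ruiz, Kowalski, Yilmaz, Delgado, Brennan and Beaumont (Grand Cross); then Moreau and Amari (Commander).
Among Szabo, Ruiz, Kowalski, Yilmaz, Delgado, Brennan and Beaumont, by date of appointment to the Order (earlier first): Szabo, Ruiz and Kowalski (Apr 25, 1998) before Yilmaz (Aug 3, 1998) before Delgado and Brennan (Oct 26, 1998) before Beaumont (Aug 14, 2001).
Among Szabo, Ruiz and Kowalski, by roll number (lower first): Szabo (162) before Ruiz (259) before Kowalski (934).
Among Delgado and Brennan, by roll number (lower first): Delgado (394) before Brennan (509).
Moreau and Amari both have date of appointment to the Order Nov 12, 2000, so the next rule applies.
Among Moreau and Amari, by roll number (lower first): Moreau (714) before Amari (947).
Order: Szabo, Ruiz, Kowalski, Yilmaz, Delgado, Brennan, Beaumont, Moreau, Amari.

Yilmaz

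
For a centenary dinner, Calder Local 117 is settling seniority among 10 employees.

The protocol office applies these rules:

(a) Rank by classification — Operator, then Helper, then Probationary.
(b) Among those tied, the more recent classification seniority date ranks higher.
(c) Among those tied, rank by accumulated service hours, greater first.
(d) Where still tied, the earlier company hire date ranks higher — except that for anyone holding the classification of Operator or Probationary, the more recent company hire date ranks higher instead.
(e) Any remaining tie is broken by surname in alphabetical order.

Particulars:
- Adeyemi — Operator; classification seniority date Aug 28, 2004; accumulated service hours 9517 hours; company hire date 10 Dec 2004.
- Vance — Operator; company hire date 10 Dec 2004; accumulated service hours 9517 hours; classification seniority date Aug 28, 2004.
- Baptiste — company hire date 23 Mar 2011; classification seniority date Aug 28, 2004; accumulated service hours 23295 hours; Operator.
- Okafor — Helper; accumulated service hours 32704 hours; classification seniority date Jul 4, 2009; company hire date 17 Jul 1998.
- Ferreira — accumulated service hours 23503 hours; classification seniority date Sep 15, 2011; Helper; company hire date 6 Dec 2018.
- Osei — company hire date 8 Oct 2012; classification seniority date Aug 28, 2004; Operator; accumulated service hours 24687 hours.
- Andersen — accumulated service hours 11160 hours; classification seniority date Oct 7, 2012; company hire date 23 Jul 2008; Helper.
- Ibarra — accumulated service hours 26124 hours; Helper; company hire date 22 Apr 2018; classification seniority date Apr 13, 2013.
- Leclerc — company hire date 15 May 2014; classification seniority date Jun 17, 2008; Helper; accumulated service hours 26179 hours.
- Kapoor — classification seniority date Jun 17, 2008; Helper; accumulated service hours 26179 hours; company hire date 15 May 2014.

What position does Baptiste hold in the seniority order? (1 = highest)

By classification: Osei, Baptiste, Adeyemi and Vance (Operator); then Ibarra, Andersen, Ferreira, Okafor, Kapoor and Leclerc (Helper).
Osei, Baptiste, Adeyemi and Vance all have classification seniority date Aug 28, 2004, so the next rule applies.
Among Osei, Baptiste, Adeyemi and Vance, by accumulated service hours (higher first): Osei (24687 hours) before Baptiste (23295 hours) before Adeyemi and Vance (9517 hours).
Adeyemi and Vance both have company hire date 10 Dec 2004, so the next rule applies.
Among Adeyemi and Vance, alphabetically by surname: Adeyemi before Vance.
Among Ibarra, Andersen, Ferreira, Okafor, Kapoor and Leclerc, by classification seniority date (later first): Ibarra (Apr 13, 2013) before Andersen (Oct 7, 2012) before Ferreira (Sep 15, 2011) before Okafor (Jul 4, 2009) before Kapoor and Leclerc (Jun 17, 2008).
Kapoor and Leclerc both have accumulated service hours 26179 hours, so the next rule applies.
Kapoor and Leclerc both have company hire date 15 May 2014, so the next rule applies.
Among Kapoor and Leclerc, alphabetically by surname: Kapoor before Leclerc.
Order: Osei, Baptiste, Adeyemi, Vance, Ibarra, Andersen, Ferreira, Okafor, Kapoor, Leclerc. So position 2.

2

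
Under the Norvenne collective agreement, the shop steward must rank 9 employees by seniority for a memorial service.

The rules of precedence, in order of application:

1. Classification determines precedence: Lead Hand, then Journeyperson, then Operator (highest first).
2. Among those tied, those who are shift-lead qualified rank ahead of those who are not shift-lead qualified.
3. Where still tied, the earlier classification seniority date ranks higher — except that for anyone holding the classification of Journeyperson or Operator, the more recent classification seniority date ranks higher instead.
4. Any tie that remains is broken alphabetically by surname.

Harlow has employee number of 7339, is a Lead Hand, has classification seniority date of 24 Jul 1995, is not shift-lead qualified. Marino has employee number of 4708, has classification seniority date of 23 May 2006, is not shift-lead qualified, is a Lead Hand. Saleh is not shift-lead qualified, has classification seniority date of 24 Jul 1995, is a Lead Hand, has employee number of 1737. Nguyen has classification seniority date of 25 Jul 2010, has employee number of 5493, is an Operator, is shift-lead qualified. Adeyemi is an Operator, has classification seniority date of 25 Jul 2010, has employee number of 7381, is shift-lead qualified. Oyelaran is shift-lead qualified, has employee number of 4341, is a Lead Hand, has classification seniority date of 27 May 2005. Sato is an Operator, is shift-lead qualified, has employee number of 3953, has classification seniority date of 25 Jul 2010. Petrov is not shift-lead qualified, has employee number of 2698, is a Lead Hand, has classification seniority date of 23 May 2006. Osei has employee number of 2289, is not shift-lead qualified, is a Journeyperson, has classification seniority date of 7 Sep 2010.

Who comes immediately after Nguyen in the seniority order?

By classification: Oyelaran, Harlow, Saleh, Marino and Petrov (Lead Hand); then Osei (Journeyperson); then Adeyemi, Nguyen and Sato (Operator).
Among Oyelaran, Harlow, Saleh, Marino and Petrov, shift-lead qualified before not shift-lead qualified: Oyelaran (shift-lead qualified) before Harlow, Saleh, Marino and Petrov (not shift-lead qualified).
Among Harlow, Saleh, Marino and Petrov, by classification seniority date (earlier first): Harlow and Saleh (24 Jul 1995) before Marino and Petrov (23 May 2006).
Among Harlow and Saleh, alphabetically by surname: Harlow before Saleh.
Among Marino and Petrov, alphabetically by surname: Marino before Petrov.
Adeyemi, Nguyen and Sato are each shift-lead qualified, so the next rule applies.
Adeyemi, Nguyen and Sato all have classification seniority date 25 Jul 2010, so the next rule applies.
Among Adeyemi, Nguyen and Sato, alphabetically by surname: Adeyemi before Nguyen before Sato.
Order: Oyelaran, Harlow, Saleh, Marino, Petrov, Osei, Adeyemi, Nguyen, Sato.

Sato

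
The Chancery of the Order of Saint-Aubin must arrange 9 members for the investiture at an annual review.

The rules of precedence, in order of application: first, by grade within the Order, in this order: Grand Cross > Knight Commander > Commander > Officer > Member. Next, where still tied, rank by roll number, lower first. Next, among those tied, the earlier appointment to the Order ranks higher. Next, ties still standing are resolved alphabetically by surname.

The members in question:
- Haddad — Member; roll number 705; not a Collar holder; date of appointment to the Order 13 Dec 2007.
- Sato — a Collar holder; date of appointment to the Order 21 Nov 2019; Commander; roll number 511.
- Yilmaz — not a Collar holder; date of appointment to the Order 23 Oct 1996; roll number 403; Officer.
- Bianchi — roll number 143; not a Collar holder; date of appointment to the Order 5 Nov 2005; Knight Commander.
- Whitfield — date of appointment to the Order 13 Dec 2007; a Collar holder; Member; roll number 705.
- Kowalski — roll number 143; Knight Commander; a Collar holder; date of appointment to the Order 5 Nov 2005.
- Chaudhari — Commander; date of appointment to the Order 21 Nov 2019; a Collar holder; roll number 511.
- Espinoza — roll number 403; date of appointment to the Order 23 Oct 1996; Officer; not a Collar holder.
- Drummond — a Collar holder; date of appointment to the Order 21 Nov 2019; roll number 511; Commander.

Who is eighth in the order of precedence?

By grade within the Order: Bianchi and Kowalski (Knight Commander); then Chaudhari, Drummond and Sato (Commander); then Espinoza and Yilmaz (Officer); then Haddad and Whitfield (Member).
Bianchi and Kowalski both have roll number 143, so the next rule applies.
Bianchi and Kowalski both have date of appointment to the Order 5 Nov 2005, so the next rule applies.
Among Bianchi and Kowalski, alphabetically by surname: Bianchi before Kowalski.
Chaudhari, Drummond and Sato all have roll number 511, so the next rule applies.
Chaudhari, Drummond and Sato all have date of appointment to the Order 21 Nov 2019, so the next rule applies.
Among Chaudhari, Drummond and Sato, alphabetically by surname: Chaudhari before Drummond before Sato.
Espinoza and Yilmaz both have roll number 403, so the next rule applies.
Espinoza and Yilmaz both have date of appointment to the Order 23 Oct 1996, so the next rule applies.
Among Espinoza and Yilmaz, alphabetically by surname: Espinoza before Yilmaz.
Haddad and Whitfield both have roll number 705, so the next rule applies.
Haddad and Whitfield both have date of appointment to the Order 13 Dec 2007, so the next rule applies.
Among Haddad and Whitfield, alphabetically by surname: Haddad before Whitfield.
Order: Bianchi, Kowalski, Chaudhari, Drummond, Sato, Espinoza, Yilmaz, Haddad, Whitfield.

Haddad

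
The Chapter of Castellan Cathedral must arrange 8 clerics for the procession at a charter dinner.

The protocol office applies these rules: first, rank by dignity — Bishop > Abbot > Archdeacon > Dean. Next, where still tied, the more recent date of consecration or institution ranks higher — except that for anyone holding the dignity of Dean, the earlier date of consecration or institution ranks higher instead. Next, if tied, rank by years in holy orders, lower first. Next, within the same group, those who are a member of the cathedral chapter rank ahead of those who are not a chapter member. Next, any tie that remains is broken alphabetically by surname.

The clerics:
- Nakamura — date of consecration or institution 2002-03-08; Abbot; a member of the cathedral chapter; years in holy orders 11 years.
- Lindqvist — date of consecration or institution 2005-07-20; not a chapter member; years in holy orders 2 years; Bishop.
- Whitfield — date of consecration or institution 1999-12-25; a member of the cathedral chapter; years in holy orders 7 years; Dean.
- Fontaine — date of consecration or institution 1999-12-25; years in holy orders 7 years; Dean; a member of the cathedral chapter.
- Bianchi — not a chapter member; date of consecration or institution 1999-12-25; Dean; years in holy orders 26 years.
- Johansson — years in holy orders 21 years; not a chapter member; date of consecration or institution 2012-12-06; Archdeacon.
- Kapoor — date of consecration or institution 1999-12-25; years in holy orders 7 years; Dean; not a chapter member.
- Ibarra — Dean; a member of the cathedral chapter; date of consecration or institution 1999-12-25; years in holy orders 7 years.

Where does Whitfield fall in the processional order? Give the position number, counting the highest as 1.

By dignity: Lindqvist (Bishop); then Nakamura (Abbot); then Johansson (Archdeacon); then Fontaine, Ibarra, Whitfield, Kapoor and Bianchi (Dean).
Fontaine, Ibarra, Whitfield, Kapoor and Bianchi all have date of consecration or institution 1999-12-25, so the next rule applies.
Among Fontaine, Ibarra, Whitfield, Kapoor and Bianchi, by years in holy orders (lower first): Fontaine, Ibarra, Whitfield and Kapoor (7 years) before Bianchi (26 years).
Among Fontaine, Ibarra, Whitfield and Kapoor, a member of the cathedral chapter before not a chapter member: Fontaine, Ibarra and Whitfield (a member of the cathedral chapter) before Kapoor (not a chapter member).
Among Fontaine, Ibarra and Whitfield, alphabetically by surname: Fontaine before Ibarra before Whitfield.
Order: Lindqvist, Nakamura, Johansson, Fontaine, Ibarra, Whitfield, Kapoor, Bianchi. So position 6.

6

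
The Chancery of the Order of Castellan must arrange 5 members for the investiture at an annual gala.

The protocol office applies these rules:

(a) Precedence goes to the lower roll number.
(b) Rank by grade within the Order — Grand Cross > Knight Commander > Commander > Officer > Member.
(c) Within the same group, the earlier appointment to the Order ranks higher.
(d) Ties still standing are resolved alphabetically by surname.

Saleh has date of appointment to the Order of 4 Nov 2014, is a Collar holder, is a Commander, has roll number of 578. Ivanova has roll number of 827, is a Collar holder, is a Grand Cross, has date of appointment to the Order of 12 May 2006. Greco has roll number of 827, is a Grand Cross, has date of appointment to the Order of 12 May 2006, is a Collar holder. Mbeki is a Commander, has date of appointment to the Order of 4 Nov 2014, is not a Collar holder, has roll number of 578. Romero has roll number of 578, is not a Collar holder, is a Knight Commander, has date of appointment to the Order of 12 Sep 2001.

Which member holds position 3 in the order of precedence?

Saleh

By roll number (lower first): Romero, Mbeki and Saleh (each 578); then Greco and Ivanova (both 827).
Among Romero, Mbeki and Saleh, by grade within the Order: Romero (Knight Commander) before Mbeki and Saleh (Commander).
Mbeki and Saleh both have date of appointment to the Order 4 Nov 2014, so the next rule applies.
Among Mbeki and Saleh, alphabetically by surname: Mbeki before Saleh.
Greco and Ivanova are each Grand Cross, so the next rule applies.
Greco and Ivanova both have date of appointment to the Order 12 May 2006, so the next rule applies.
Among Greco and Ivanova, alphabetically by surname: Greco before Ivanova.
Order: Romero, Mbeki, Saleh, Greco, Ivanova.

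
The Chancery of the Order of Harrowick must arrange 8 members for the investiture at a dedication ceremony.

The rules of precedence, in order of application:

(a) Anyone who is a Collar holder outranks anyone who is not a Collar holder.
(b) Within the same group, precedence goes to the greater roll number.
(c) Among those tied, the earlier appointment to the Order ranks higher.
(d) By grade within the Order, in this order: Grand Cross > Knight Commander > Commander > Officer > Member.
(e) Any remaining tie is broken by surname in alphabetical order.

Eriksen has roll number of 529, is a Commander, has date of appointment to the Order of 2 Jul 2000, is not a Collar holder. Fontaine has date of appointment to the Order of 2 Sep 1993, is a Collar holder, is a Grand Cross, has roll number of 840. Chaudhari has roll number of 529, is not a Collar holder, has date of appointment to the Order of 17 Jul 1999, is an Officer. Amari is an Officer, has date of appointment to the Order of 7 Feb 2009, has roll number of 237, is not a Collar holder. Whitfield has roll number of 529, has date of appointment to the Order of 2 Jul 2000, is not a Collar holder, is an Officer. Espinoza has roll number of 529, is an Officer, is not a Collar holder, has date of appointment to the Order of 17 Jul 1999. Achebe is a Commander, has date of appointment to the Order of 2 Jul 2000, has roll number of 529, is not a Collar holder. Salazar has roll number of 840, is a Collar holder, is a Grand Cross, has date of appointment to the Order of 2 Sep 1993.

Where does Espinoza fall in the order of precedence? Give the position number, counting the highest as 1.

4

By the first rule: Fontaine and Salazar (both a Collar holder); then Chaudhari, Espinoza, Achebe, Eriksen, Whitfield and Amari (each not a Collar holder).
Fontaine and Salazar both have roll number 840, so the next rule applies.
Fontaine and Salazar both have date of appointment to the Order 2 Sep 1993, so the next rule applies.
Fontaine and Salazar are each Grand Cross, so the next rule applies.
Among Fontaine and Salazar, alphabetically by surname: Fontaine before Salazar.
Among Chaudhari, Espinoza, Achebe, Eriksen, Whitfield and Amari, by roll number (higher first): Chaudhari, Espinoza, Achebe, Eriksen and Whitfield (529) before Amari (237).
Among Chaudhari, Espinoza, Achebe, Eriksen and Whitfield, by date of appointment to the Order (earlier first): Chaudhari and Espinoza (17 Jul 1999) before Achebe, Eriksen and Whitfield (2 Jul 2000).
Chaudhari and Espinoza are each Officer, so the next rule applies.
Among Chaudhari and Espinoza, alphabetically by surname: Chaudhari before Espinoza.
Among Achebe, Eriksen and Whitfield, by grade within the Order: Achebe and Eriksen (Commander) before Whitfield (Officer).
Among Achebe and Eriksen, alphabetically by surname: Achebe before Eriksen.
Order: Fontaine, Salazar, Chaudhari, Espinoza, Achebe, Eriksen, Whitfield, Amari. So position 4.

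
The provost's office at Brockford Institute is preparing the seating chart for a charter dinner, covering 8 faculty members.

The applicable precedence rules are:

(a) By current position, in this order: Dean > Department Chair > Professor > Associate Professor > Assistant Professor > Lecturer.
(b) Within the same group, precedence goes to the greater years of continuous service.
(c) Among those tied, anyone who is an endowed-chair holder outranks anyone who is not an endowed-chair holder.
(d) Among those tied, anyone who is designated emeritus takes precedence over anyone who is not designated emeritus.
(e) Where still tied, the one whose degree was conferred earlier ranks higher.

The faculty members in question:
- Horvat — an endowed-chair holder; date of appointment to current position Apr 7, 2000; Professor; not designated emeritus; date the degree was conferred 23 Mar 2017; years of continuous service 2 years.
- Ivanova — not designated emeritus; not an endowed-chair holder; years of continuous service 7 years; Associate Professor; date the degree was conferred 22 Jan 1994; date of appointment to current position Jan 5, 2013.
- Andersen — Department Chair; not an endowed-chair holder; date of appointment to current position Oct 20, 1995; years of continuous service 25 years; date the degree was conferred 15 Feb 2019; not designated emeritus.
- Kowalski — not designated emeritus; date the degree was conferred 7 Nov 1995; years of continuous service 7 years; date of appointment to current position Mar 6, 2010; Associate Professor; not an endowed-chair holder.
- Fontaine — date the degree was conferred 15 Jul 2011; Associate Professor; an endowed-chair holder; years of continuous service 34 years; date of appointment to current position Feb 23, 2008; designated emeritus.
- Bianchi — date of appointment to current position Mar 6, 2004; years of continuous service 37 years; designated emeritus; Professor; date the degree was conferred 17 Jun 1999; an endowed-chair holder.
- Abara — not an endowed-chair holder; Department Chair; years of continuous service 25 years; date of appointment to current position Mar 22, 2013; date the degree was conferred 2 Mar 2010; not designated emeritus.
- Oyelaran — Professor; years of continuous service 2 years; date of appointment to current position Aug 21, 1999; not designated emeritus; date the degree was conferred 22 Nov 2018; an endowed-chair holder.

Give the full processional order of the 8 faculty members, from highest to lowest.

Abara, Andersen, Bianchi, Horvat, Oyelaran, Fontaine, Ivanova, Kowalski

By current position: Abara and Andersen (Department Chair); then Bianchi, Horvat and Oyelaran (Professor); then Fontaine, Ivanova and Kowalski (Associate Professor).
Abara and Andersen both have years of continuous service 25 years, so the next rule applies.
Abara and Andersen are each not an endowed-chair holder, so the next rule applies.
Abara and Andersen are each not designated emeritus, so the next rule applies.
Among Abara and Andersen, by date the degree was conferred (earlier first): Abara (2 Mar 2010) before Andersen (15 Feb 2019).
Among Bianchi, Horvat and Oyelaran, by years of continuous service (higher first): Bianchi (37 years) before Horvat and Oyelaran (2 years).
Horvat and Oyelaran are each an endowed-chair holder, so the next rule applies.
Horvat and Oyelaran are each not designated emeritus, so the next rule applies.
Among Horvat and Oyelaran, by date the degree was conferred (earlier first): Horvat (23 Mar 2017) before Oyelaran (22 Nov 2018).
Among Fontaine, Ivanova and Kowalski, by years of continuous service (higher first): Fontaine (34 years) before Ivanova and Kowalski (7 years).
Ivanova and Kowalski are each not an endowed-chair holder, so the next rule applies.
Ivanova and Kowalski are each not designated emeritus, so the next rule applies.
Among Ivanova and Kowalski, by date the degree was conferred (earlier first): Ivanova (22 Jan 1994) before Kowalski (7 Nov 1995).
Full order: Abara, Andersen, Bianchi, Horvat, Oyelaran, Fontaine, Ivanova, Kowalski.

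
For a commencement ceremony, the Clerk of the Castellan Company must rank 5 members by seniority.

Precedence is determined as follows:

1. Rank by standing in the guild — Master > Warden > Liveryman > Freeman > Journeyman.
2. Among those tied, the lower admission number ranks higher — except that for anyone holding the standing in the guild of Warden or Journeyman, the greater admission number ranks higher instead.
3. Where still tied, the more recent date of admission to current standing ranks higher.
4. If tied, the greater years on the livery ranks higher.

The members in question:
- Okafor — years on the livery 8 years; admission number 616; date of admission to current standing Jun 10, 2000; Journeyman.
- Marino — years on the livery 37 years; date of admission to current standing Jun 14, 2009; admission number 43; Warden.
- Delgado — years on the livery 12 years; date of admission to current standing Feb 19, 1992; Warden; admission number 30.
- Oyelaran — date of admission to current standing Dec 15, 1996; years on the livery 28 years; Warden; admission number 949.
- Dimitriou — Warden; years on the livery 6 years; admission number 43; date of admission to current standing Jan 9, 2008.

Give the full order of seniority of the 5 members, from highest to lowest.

Oyelaran, Marino, Dimitriou, Delgado, Okafor

By standing in the guild: Oyelaran, Marino, Dimitriou and Delgado (Warden); then Okafor (Journeyman).
Among Oyelaran, Marino, Dimitriou and Delgado, by admission number (higher first) (reversed rule for this group): Oyelaran (949) before Marino and Dimitriou (43) before Delgado (30).
Among Marino and Dimitriou, by date of admission to current standing (later first): Marino (Jun 14, 2009) before Dimitriou (Jan 9, 2008).
Full order: Oyelaran, Marino, Dimitriou, Delgado, Okafor.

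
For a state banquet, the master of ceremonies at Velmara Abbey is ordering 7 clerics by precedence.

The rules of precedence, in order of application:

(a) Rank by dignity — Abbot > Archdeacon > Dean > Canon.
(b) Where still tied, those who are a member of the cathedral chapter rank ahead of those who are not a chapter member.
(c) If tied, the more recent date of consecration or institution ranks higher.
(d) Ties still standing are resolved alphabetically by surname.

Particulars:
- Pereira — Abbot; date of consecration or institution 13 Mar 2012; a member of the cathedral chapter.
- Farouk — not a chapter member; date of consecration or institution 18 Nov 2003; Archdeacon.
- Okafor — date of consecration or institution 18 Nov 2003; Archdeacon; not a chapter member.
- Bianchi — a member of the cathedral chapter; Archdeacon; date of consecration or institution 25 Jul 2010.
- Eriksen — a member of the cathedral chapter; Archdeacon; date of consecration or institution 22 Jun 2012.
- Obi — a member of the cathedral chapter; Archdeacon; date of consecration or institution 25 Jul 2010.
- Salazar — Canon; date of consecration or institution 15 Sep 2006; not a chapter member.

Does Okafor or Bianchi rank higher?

By dignity: Pereira (Abbot); then Eriksen, Bianchi, Obi, Farouk and Okafor (Archdeacon); then Salazar (Canon).
Among Eriksen, Bianchi, Obi, Farouk and Okafor, a member of the cathedral chapter before not a chapter member: Eriksen, Bianchi and Obi (a member of the cathedral chapter) before Farouk and Okafor (not a chapter member).
Among Eriksen, Bianchi and Obi, by date of consecration or institution (later first): Eriksen (22 Jun 2012) before Bianchi and Obi (25 Jul 2010).
Among Bianchi and Obi, alphabetically by surname: Bianchi before Obi.
Farouk and Okafor both have date of consecration or institution 18 Nov 2003, so the next rule applies.
Among Farouk and Okafor, alphabetically by surname: Farouk before Okafor.
So Bianchi takes precedence.

Bianchi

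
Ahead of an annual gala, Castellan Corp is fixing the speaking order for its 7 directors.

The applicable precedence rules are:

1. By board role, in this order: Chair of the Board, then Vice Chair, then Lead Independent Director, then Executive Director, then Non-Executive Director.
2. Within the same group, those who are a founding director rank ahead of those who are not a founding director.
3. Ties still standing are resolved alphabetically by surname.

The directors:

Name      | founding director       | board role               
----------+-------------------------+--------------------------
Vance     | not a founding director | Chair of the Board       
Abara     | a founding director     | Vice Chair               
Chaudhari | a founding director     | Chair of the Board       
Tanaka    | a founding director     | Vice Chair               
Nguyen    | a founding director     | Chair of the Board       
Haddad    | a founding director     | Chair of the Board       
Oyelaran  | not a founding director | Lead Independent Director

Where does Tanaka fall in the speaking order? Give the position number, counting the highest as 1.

By board role: Chaudhari, Haddad, Nguyen and Vance (Chair of the Board); then Abara and Tanaka (Vice Chair); then Oyelaran (Lead Independent Director).
Among Chaudhari, Haddad, Nguyen and Vance, a founding director before not a founding director: Chaudhari, Haddad and Nguyen (a founding director) before Vance (not a founding director).
Among Chaudhari, Haddad and Nguyen, alphabetically by surname: Chaudhari before Haddad before Nguyen.
Abara and Tanaka are each a founding director, so the next rule applies.
Among Abara and Tanaka, alphabetically by surname: Abara before Tanaka.
Order: Chaudhari, Haddad, Nguyen, Vance, Abara, Tanaka, Oyelaran. So position 6.

6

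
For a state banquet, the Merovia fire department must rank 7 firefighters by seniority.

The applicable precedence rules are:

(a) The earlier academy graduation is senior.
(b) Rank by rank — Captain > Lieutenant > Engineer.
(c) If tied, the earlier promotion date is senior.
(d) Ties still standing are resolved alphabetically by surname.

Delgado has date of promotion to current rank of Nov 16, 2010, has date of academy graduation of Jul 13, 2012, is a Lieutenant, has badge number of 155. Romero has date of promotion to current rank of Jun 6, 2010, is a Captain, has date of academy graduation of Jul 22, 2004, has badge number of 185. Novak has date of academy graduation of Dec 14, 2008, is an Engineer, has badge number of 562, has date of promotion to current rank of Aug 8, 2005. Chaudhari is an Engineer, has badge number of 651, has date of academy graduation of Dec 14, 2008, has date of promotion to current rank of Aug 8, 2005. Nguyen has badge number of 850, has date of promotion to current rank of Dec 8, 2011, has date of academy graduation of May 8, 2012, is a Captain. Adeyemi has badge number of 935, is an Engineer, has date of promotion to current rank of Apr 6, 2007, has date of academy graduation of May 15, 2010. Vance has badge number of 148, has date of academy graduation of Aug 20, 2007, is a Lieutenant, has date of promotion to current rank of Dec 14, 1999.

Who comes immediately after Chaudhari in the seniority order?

By date of academy graduation (earlier first): Romero (Jul 22, 2004); then Vance (Aug 20, 2007); then Chaudhari and Novak (both Dec 14, 2008); then Adeyemi (May 15, 2010); then Nguyen (May 8, 2012); then Delgado (Jul 13, 2012).
Chaudhari and Novak are each Engineer, so the next rule applies.
Chaudhari and Novak both have date of promotion to current rank Aug 8, 2005, so the next rule applies.
Among Chaudhari and Novak, alphabetically by surname: Chaudhari before Novak.
Order: Romero, Vance, Chaudhari, Novak, Adeyemi, Nguyen, Delgado.

Novak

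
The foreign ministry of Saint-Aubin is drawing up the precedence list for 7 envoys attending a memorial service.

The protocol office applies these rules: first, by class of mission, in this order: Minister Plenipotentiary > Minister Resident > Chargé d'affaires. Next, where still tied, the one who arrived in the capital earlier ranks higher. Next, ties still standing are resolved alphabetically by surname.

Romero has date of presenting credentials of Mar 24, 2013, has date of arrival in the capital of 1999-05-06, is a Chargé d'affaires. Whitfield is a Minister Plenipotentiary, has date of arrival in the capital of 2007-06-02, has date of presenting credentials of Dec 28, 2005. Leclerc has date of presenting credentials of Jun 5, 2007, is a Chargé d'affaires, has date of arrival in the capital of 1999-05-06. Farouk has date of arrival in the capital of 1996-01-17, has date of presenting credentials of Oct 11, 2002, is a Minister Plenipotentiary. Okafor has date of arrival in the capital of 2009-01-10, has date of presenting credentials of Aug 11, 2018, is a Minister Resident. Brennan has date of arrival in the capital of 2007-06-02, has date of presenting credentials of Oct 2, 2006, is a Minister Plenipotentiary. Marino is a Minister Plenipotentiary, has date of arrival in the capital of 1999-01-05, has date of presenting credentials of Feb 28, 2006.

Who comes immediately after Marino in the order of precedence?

Brennan

By class of mission: Farouk, Marino, Brennan and Whitfield (Minister Plenipotentiary); then Okafor (Minister Resident); then Leclerc and Romero (Chargé d'affaires).
Among Farouk, Marino, Brennan and Whitfield, by date of arrival in the capital (earlier first): Farouk (1996-01-17) before Marino (1999-01-05) before Brennan and Whitfield (2007-06-02).
Among Brennan and Whitfield, alphabetically by surname: Brennan before Whitfield.
Leclerc and Romero both have date of arrival in the capital 1999-05-06, so the next rule applies.
Among Leclerc and Romero, alphabetically by surname: Leclerc before Romero.
Order: Farouk, Marino, Brennan, Whitfield, Okafor, Leclerc, Romero.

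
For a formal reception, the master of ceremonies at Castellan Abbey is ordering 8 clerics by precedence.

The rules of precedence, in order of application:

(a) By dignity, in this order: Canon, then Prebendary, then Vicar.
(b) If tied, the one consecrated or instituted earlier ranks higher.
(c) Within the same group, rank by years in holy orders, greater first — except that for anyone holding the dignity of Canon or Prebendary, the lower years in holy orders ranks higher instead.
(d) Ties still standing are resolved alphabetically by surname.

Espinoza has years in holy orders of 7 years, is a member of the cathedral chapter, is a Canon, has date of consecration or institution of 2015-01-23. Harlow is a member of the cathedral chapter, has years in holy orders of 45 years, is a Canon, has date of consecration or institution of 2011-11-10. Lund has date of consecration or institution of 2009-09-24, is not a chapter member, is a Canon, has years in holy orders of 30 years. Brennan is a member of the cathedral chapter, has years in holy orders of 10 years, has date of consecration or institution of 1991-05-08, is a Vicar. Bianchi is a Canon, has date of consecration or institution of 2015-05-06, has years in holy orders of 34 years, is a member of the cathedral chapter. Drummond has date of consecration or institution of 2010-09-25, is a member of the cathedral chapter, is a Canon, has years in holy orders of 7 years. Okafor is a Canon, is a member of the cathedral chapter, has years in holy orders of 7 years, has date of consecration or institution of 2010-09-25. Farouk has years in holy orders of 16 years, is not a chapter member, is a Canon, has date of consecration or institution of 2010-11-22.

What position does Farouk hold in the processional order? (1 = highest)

By dignity: Lund, Drummond, Okafor, Farouk, Harlow, Espinoza and Bianchi (Canon); then Brennan (Vicar).
Among Lund, Drummond, Okafor, Farouk, Harlow, Espinoza and Bianchi, by date of consecration or institution (earlier first): Lund (2009-09-24) before Drummond and Okafor (2010-09-25) before Farouk (2010-11-22) before Harlow (2011-11-10) before Espinoza (2015-01-23) before Bianchi (2015-05-06).
Drummond and Okafor both have years in holy orders 7 years, so the next rule applies.
Among Drummond and Okafor, alphabetically by surname: Drummond before Okafor.
Order: Lund, Drummond, Okafor, Farouk, Harlow, Espinoza, Bianchi, Brennan. So position 4.

4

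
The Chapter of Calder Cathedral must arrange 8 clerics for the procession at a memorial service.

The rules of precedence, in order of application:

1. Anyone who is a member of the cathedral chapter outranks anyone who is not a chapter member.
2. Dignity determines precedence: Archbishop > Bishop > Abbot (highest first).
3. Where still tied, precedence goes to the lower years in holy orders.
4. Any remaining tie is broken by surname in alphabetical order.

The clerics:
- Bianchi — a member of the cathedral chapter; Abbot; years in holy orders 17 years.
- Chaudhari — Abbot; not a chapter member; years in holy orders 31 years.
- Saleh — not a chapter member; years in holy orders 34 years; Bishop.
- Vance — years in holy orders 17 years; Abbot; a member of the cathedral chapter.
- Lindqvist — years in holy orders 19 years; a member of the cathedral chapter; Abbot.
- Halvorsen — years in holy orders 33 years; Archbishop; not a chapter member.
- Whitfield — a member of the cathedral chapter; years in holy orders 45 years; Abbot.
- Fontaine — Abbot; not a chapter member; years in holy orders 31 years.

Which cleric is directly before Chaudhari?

Saleh

By the first rule: Bianchi, Vance, Lindqvist and Whitfield (each a member of the cathedral chapter); then Halvorsen, Saleh, Chaudhari and Fontaine (each not a chapter member).
Bianchi, Vance, Lindqvist and Whitfield are each Abbot, so the next rule applies.
Among Bianchi, Vance, Lindqvist and Whitfield, by years in holy orders (lower first): Bianchi and Vance (17 years) before Lindqvist (19 years) before Whitfield (45 years).
Among Bianchi and Vance, alphabetically by surname: Bianchi before Vance.
Among Halvorsen, Saleh, Chaudhari and Fontaine, by dignity: Halvorsen (Archbishop) before Saleh (Bishop) before Chaudhari and Fontaine (Abbot).
Chaudhari and Fontaine both have years in holy orders 31 years, so the next rule applies.
Among Chaudhari and Fontaine, alphabetically by surname: Chaudhari before Fontaine.
Order: Bianchi, Vance, Lindqvist, Whitfield, Halvorsen, Saleh, Chaudhari, Fontaine.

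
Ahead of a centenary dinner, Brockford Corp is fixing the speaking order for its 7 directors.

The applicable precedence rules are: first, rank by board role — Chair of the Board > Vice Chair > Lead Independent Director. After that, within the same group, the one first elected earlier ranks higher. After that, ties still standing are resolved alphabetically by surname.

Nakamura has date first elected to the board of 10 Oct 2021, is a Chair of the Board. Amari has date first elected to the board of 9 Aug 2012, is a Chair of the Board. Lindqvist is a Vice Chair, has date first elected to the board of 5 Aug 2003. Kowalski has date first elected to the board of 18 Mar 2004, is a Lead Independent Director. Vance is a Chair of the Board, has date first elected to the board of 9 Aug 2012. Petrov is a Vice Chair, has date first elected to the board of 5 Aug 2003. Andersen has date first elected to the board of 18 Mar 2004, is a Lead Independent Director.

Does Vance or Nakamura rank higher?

Vance

By board role: Amari, Vance and Nakamura (Chair of the Board); then Lindqvist and Petrov (Vice Chair); then Andersen and Kowalski (Lead Independent Director).
Among Amari, Vance and Nakamura, by date first elected to the board (earlier first): Amari and Vance (9 Aug 2012) before Nakamura (10 Oct 2021).
Among Amari and Vance, alphabetically by surname: Amari before Vance.
Lindqvist and Petrov both have date first elected to the board 5 Aug 2003, so the next rule applies.
Among Lindqvist and Petrov, alphabetically by surname: Lindqvist before Petrov.
Andersen and Kowalski both have date first elected to the board 18 Mar 2004, so the next rule applies.
Among Andersen and Kowalski, alphabetically by surname: Andersen before Kowalski.
So Vance takes precedence.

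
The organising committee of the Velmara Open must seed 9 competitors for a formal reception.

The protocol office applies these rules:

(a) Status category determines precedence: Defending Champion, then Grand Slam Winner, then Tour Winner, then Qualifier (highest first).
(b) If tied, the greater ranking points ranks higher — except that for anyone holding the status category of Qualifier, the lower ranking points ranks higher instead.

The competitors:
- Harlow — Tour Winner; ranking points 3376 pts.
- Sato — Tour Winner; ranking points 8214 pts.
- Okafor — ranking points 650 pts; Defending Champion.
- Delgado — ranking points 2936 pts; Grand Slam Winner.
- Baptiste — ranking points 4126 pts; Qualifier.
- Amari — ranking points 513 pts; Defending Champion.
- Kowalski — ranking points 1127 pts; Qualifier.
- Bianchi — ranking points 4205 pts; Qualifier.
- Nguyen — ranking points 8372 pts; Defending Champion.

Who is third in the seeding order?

Amari

By status category: Nguyen, Okafor and Amari (Defending Champion); then Delgado (Grand Slam Winner); then Sato and Harlow (Tour Winner); then Kowalski, Baptiste and Bianchi (Qualifier).
Among Nguyen, Okafor and Amari, by ranking points (higher first): Nguyen (8372 pts) before Okafor (650 pts) before Amari (513 pts).
Among Sato and Harlow, by ranking points (higher first): Sato (8214 pts) before Harlow (3376 pts).
Among Kowalski, Baptiste and Bianchi, by ranking points (lower first) (reversed rule for this group): Kowalski (1127 pts) before Baptiste (4126 pts) before Bianchi (4205 pts).
Order: Nguyen, Okafor, Amari, Delgado, Sato, Harlow, Kowalski, Baptiste, Bianchi.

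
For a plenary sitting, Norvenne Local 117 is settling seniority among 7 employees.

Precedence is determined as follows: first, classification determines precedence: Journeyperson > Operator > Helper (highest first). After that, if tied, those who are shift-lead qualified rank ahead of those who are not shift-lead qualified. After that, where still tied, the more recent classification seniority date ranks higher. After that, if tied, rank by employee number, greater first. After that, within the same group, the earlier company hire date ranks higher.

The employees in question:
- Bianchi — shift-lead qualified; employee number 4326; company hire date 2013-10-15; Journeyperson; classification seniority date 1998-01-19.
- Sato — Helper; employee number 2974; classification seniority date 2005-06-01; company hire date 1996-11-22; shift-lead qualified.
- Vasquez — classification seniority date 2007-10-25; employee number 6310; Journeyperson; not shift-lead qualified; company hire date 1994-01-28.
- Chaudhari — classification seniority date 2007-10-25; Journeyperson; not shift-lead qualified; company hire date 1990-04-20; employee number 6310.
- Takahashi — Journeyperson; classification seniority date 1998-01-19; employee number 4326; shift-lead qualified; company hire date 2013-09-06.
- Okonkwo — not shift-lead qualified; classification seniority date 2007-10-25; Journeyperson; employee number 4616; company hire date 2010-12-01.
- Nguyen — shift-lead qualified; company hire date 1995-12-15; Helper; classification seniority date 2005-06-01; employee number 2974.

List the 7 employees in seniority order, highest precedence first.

By classification: Takahashi, Bianchi, Chaudhari, Vasquez and Okonkwo (Journeyperson); then Nguyen and Sato (Helper).
Among Takahashi, Bianchi, Chaudhari, Vasquez and Okonkwo, shift-lead qualified before not shift-lead qualified: Takahashi and Bianchi (shift-lead qualified) before Chaudhari, Vasquez and Okonkwo (not shift-lead qualified).
Takahashi and Bianchi both have classification seniority date 1998-01-19, so the next rule applies.
Takahashi and Bianchi both have employee number 4326, so the next rule applies.
Among Takahashi and Bianchi, by company hire date (earlier first): Takahashi (2013-09-06) before Bianchi (2013-10-15).
Chaudhari, Vasquez and Okonkwo all have classification seniority date 2007-10-25, so the next rule applies.
Among Chaudhari, Vasquez and Okonkwo, by employee number (higher first): Chaudhari and Vasquez (6310) before Okonkwo (4616).
Among Chaudhari and Vasquez, by company hire date (earlier first): Chaudhari (1990-04-20) before Vasquez (1994-01-28).
Nguyen and Sato are each shift-lead qualified, so the next rule applies.
Nguyen and Sato both have classification seniority date 2005-06-01, so the next rule applies.
Nguyen and Sato both have employee number 2974, so the next rule applies.
Among Nguyen and Sato, by company hire date (earlier first): Nguyen (1995-12-15) before Sato (1996-11-22).
Full order: Takahashi, Bianchi, Chaudhari, Vasquez, Okonkwo, Nguyen, Sato.

Takahashi, Bianchi, Chaudhari, Vasquez, Okonkwo, Nguyen, Sato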